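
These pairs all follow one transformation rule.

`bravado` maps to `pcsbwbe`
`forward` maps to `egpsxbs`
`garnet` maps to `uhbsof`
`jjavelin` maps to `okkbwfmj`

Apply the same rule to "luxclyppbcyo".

Each output is the input with this applied: move the last character to the front, then shift every letter 1 place forward in the alphabet (wrapping around).
Working it through for "luxclyppbcyo": intermediate "oluxclyppbcy", final "pmvydmzqqcdz".

pmvydmzqqcdz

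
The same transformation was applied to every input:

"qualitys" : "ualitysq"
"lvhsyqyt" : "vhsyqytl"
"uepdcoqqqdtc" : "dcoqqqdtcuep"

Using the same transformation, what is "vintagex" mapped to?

Each output is the input with this applied: swap the front and back halves of the string, then move the last 3 characters to the front (rotate right by 3).
On "vintagex" that produces "intagexv".

intagexv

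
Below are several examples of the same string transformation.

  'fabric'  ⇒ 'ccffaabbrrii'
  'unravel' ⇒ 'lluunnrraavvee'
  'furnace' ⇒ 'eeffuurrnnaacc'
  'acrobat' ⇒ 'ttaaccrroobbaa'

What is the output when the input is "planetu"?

What's happening: double every character, then move the last 2 characters to the front (rotate right by 2).
Working it through for "planetu": intermediate "ppllaanneettuu", final "uuppllaanneett".

uuppllaanneett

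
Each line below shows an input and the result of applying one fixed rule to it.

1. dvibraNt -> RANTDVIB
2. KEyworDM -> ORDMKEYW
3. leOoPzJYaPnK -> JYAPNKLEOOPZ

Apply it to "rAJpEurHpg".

Looking at the pairs, the operation is to swap the front and back halves of the string, then convert every letter to uppercase.
Applying both steps to "rAJpEurHpg": "urHpgrAJpE", then "URHPGRAJPE".
(Check on "dvibraNt": → "raNtdvib" → "RANTDVIB" ✓)

URHPGRAJPE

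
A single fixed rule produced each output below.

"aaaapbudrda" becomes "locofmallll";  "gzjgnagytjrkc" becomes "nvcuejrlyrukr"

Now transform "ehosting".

rytedzsp

Rule — shift every letter 11 places forward in the alphabet (wrapping around), then reverse the string.
For "ehosting", step one produces "pszdetyr"; step two turns that into "rytedzsp".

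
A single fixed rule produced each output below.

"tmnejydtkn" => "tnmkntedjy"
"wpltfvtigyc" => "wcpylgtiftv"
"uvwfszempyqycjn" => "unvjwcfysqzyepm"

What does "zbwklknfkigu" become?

In each case the input is transformed by: take characters alternately from the front and the back (1st, last, 2nd, 2nd-last, ...).
On "zbwklknfkigu" that produces "zubgwikklfkn".

zubgwikklfkn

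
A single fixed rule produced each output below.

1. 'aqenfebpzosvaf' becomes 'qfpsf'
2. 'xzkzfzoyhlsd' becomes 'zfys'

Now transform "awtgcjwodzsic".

wcos

Looking at the pairs, the operation is to keep one character in every 3, starting at position 2 (positions 2nd, 5th, 8th, ...).
Applying that to "awtgcjwodzsic" gives "wcos".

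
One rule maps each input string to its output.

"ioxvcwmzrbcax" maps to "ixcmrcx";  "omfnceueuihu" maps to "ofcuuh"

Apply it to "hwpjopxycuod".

hpoxco

Each output is the input with this applied: keep every other character starting from the first (positions 1st, 3rd, 5th, ...).
Doing the same to "hwpjopxycuod": "hpoxco".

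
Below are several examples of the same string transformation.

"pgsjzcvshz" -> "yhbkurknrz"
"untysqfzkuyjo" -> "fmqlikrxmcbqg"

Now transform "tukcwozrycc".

Each output is the input with this applied: shift every letter 8 places backward in the alphabet (wrapping around), then swap each adjacent pair of characters (1↔2, 3↔4, ...).
Starting from "tukcwozrycc": after the first operation, "lmcuogrjquu"; after the second, "mlucgojruqu".

mlucgojruqu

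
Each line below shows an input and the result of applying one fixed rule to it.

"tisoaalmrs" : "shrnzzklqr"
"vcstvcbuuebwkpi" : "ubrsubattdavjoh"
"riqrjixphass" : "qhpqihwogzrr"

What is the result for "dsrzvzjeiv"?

crqyuyidhu

Looking at the pairs, the operation is to shift every letter 1 place backward in the alphabet (wrapping around).
Applying that to "dsrzvzjeiv" gives "crqyuyidhu".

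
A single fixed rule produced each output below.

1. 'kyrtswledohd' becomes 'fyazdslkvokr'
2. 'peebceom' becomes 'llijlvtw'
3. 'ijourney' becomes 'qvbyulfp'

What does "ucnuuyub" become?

jubbfbib

The rule is to move the first character to the end, then shift every letter 7 places forward in the alphabet (wrapping around).
Working it through for "ucnuuyub": intermediate "cnuuyubu", final "jubbfbib".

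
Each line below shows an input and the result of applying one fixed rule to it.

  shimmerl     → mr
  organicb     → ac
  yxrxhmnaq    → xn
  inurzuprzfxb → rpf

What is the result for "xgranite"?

Rule — delete the first character, then keep one character in every 3, starting at position 3 (positions 3rd, 6th, 9th, ...).
On "xgranite" that produces "at".

at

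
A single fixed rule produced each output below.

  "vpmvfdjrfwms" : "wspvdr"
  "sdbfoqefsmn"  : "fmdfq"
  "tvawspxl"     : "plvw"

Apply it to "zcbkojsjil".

Looking at the pairs, the operation is to keep every other character starting from the second (positions 2nd, 4th, 6th, ...), then move the last 2 characters to the front (rotate right by 2).
Applying both steps to "zcbkojsjil": "ckjjl", then "jlckj".
(Check on "tvawspxl": → "vwpl" → "plvw" ✓)

jlckj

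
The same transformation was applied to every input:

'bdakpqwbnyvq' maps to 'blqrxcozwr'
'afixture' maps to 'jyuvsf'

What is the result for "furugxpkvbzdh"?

What's happening: delete the first 2 characters, then shift every letter 1 place forward in the alphabet (wrapping around).
"furugxpkvbzdh" → "svhyqlwcaei".

svhyqlwcaei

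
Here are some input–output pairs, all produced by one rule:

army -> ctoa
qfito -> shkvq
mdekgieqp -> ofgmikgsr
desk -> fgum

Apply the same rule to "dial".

fkcn

The transformation: shift every letter 2 places forward in the alphabet (wrapping around).
On "dial" that produces "fkcn".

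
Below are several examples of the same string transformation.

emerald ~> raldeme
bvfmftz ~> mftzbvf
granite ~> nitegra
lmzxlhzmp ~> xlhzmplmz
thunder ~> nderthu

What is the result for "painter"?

nterpai

What's happening: move the first 3 characters to the end (rotate left by 3).
Applying that to "painter" gives "nterpai".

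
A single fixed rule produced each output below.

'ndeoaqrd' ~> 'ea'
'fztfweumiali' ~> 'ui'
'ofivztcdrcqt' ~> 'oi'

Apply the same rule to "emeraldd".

eea

What's happening: keep every other character starting from the first (positions 1st, 3rd, 5th, ...), then keep only the vowels.
"emeraldd" → "eead" → "eea".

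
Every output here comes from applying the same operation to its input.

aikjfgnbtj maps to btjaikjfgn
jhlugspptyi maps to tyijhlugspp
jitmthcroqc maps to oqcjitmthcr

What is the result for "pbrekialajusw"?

The pattern: move the last 3 characters to the front (rotate right by 3).
So "pbrekialajusw" becomes "uswpbrekialaj".

uswpbrekialaj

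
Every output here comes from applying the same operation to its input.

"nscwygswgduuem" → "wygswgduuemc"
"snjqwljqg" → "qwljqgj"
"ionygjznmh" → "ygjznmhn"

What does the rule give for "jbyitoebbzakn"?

Rule — delete the first 2 characters, then move the first character to the end.
For "jbyitoebbzakn", step one produces "yitoebbzakn"; step two turns that into "itoebbzakny".

itoebbzakny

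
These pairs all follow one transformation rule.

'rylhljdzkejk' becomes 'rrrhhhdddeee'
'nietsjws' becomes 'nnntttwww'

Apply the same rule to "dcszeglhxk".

Each output is the input with this applied: keep one character in every 3, starting at position 1 (positions 1st, 4th, 7th, ...), then repeat every character 3 times.
So "dcszeglhxk" becomes "dddzzzlllkkk".
(Check on "nietsjws": → "ntw" → "nnntttwww" ✓)

dddzzzlllkkk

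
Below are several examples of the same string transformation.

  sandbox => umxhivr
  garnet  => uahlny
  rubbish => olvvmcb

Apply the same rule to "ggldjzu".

Rule — swap each adjacent pair of characters (1↔2, 3↔4, ...), then shift every letter 6 places backward in the alphabet (wrapping around).
Working it through for "ggldjzu": intermediate "ggdlzju", final "aaxftdo".

aaxftdo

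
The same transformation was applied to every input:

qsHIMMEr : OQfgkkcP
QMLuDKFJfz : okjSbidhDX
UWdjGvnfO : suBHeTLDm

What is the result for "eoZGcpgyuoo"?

CMxeANEWSMM

What's happening: shift every letter 2 places backward in the alphabet (wrapping around), then flip the case of every letter.
Applying both steps to "eoZGcpgyuoo": "cmXEanewsmm", then "CMxeANEWSMM".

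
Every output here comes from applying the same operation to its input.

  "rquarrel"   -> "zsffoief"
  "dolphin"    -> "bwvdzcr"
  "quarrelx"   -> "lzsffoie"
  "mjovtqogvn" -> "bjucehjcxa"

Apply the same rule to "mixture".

The transformation: reverse the string, then shift every letter 12 places backward in the alphabet (wrapping around).
"mixture" → "erutxim" → "sfihlwa".

sfihlwa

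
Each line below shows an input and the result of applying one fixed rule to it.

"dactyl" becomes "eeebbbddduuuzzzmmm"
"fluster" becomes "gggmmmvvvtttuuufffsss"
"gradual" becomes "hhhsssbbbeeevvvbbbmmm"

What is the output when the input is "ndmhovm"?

oooeeennniiipppwwwnnn

The rule is to shift every letter 1 place forward in the alphabet (wrapping around), then repeat every character 3 times.
Working it through for "ndmhovm": intermediate "oenipwn", final "oooeeennniiipppwwwnnn".
(Check on "gradual": → "hsbevbm" → "hhhsssbbbeeevvvbbbmmm" ✓)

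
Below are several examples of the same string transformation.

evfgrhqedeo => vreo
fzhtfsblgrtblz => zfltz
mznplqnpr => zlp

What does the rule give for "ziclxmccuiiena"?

ixcia

The rule is to keep one character in every 3, starting at position 2 (positions 2nd, 5th, 8th, ...).
Doing the same to "ziclxmccuiiena": "ixcia".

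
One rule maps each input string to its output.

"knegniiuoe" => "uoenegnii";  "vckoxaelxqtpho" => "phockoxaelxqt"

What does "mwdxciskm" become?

Looking at the pairs, the operation is to delete the first character, then move the last 3 characters to the front (rotate right by 3).
"mwdxciskm" → "wdxciskm" → "skmwdxci".

skmwdxci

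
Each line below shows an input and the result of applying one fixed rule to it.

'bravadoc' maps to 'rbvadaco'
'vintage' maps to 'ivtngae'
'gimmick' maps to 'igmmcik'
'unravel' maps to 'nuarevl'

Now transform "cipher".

The rule is to swap each adjacent pair of characters (1↔2, 3↔4, ...).
So "cipher" becomes "ichpre".

ichpre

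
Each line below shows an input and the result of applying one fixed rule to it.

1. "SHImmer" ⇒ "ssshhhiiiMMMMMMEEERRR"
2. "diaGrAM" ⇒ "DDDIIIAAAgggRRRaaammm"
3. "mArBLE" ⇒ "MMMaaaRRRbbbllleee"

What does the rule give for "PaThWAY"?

pppAAAtttHHHwwwaaayyy

The rule is to flip the case of every letter, then repeat every character 3 times.
On "PaThWAY": the first step gives "pAtHway", and the second then gives "pppAAAtttHHHwwwaaayyy".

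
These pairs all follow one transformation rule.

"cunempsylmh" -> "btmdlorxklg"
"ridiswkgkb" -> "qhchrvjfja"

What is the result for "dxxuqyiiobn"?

Rule — shift every letter 1 place backward in the alphabet (wrapping around).
For "dxxuqyiiobn" the result is "cwwtpxhhnam".

cwwtpxhhnam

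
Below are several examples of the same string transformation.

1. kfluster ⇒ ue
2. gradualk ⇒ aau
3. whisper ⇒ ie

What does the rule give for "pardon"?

What's happening: swap each adjacent pair of characters (1↔2, 3↔4, ...), then keep only the vowels.
Working it through for "pardon": intermediate "apdrno", final "ao".

ao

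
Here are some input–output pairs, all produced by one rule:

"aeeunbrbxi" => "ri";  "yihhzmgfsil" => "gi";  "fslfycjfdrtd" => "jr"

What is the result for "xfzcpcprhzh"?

pz

Rule — keep one character in every 3, starting at position 1 (positions 1st, 4th, 7th, ...), then keep only the last 2 characters.
Starting from "xfzcpcprhzh": after the first operation, "xcpz"; after the second, "pz".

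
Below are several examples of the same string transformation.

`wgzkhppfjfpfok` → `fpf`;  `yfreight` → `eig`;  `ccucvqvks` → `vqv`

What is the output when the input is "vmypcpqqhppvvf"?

ppv

Each output is the input with this applied: delete the last 2 characters, then keep only the last 3 characters.
Working it through for "vmypcpqqhppvvf": intermediate "vmypcpqqhppv", final "ppv".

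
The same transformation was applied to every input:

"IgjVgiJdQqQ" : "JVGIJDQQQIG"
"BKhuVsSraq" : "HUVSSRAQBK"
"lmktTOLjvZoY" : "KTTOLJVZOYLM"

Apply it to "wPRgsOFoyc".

The rule is to move the first 2 characters to the end (rotate left by 2), then convert every letter to uppercase.
Working it through for "wPRgsOFoyc": intermediate "RgsOFoycwP", final "RGSOFOYCWP".

RGSOFOYCWP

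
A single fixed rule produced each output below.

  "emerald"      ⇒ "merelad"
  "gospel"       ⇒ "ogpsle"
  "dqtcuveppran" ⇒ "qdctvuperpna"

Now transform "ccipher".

The transformation: swap each adjacent pair of characters (1↔2, 3↔4, ...).
For "ccipher" the result is "ccpiehr".

ccpiehr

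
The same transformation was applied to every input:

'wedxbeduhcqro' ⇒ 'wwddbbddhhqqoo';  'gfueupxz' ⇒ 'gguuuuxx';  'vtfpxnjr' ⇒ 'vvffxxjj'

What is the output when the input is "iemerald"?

In each case the input is transformed by: keep every other character starting from the first (positions 1st, 3rd, 5th, ...), then double every character.
"iemerald" → "imrl" → "iimmrrll".

iimmrrll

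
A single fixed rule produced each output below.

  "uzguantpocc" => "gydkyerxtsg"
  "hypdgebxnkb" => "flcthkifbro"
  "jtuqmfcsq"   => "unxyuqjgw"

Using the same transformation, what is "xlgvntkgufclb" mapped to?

fbpkzrxokyjgp

The transformation: move the last character to the front, then shift every letter 4 places forward in the alphabet (wrapping around).
For "xlgvntkgufclb" the result is "fbpkzrxokyjgp".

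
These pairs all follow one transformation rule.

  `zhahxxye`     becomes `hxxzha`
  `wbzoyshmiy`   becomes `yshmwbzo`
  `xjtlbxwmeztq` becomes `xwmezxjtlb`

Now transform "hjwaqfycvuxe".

fycvuhjwaq

The rule is to delete the last 2 characters, then swap the front and back halves of the string.
On "hjwaqfycvuxe": the first step gives "hjwaqfycvu", and the second then gives "fycvuhjwaq".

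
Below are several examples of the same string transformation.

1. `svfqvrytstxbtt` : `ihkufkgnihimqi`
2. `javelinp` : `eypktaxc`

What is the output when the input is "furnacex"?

Looking at the pairs, the operation is to shift every letter 11 places backward in the alphabet (wrapping around), then move the last character to the front.
On "furnacex": the first step gives "ujgcprtm", and the second then gives "mujgcprt".
(Check on "javelinp": → "ypktaxce" → "eypktaxc" ✓)

mujgcprt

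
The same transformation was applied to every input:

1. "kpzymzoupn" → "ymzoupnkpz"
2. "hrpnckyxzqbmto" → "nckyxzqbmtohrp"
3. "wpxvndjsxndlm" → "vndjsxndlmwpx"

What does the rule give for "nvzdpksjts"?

The rule is to move the first 3 characters to the end (rotate left by 3).
On "nvzdpksjts" that produces "dpksjtsnvz".

dpksjtsnvz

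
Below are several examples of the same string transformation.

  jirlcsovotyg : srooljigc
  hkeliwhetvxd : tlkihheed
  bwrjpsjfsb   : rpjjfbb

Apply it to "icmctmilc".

The rule is to sort the characters into reverse alphabetical order, then delete the first 3 characters.
Applying both steps to "icmctmilc": "tmmliiccc", then "liiccc".

liiccc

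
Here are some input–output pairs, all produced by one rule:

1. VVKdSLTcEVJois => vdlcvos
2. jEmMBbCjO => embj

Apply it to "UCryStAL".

Rule — keep every other character starting from the second (positions 2nd, 4th, 6th, ...), then convert every letter to lowercase.
Working it through for "UCryStAL": intermediate "CytL", final "cytl".
(Check on "jEmMBbCjO": → "EMbj" → "embj" ✓)

cytl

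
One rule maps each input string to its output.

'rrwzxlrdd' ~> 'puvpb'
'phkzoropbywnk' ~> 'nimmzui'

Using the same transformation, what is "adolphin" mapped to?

The rule is to shift every letter 2 places backward in the alphabet (wrapping around), then keep every other character starting from the first (positions 1st, 3rd, 5th, ...).
Applying both steps to "adolphin": "ybmjnfgl", then "ymng".
(Check on "rrwzxlrdd": → "ppuxvjpbb" → "puvpb" ✓)

ymng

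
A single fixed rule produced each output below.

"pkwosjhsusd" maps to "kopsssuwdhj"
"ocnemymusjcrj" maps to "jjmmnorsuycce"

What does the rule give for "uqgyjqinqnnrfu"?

What's happening: sort the characters into alphabetical order, then move the first 3 characters to the end (rotate left by 3).
"uqgyjqinqnnrfu" → "fgijnnnqqqruuy" → "jnnnqqqruuyfgi".
(Check on "pkwosjhsusd": → "dhjkopsssuw" → "kopsssuwdhj" ✓)

jnnnqqqruuyfgi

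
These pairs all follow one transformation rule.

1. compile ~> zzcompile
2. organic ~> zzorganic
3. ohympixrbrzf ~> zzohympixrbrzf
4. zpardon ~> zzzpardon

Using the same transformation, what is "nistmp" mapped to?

zznistmp

The rule is to prepend "zz".
So "nistmp" becomes "zznistmp".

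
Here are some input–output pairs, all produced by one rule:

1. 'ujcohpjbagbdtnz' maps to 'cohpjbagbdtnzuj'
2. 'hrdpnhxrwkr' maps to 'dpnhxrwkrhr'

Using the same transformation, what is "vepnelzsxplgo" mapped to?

The transformation: move the first 2 characters to the end (rotate left by 2).
On "vepnelzsxplgo" that produces "pnelzsxplgove".

pnelzsxplgove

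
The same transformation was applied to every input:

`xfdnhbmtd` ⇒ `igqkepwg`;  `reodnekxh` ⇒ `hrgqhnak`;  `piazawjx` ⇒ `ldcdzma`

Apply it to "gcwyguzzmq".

The transformation: delete the first character, then shift every letter 3 places forward in the alphabet (wrapping around).
"gcwyguzzmq" → "fzbjxccpt".

fzbjxccpt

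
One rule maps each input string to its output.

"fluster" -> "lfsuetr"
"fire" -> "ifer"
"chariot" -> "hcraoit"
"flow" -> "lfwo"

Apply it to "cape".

acep

What's happening: swap each adjacent pair of characters (1↔2, 3↔4, ...).
For "cape" the result is "acep".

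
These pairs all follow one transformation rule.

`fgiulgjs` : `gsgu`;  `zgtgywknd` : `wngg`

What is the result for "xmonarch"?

The pattern: keep every other character starting from the second (positions 2nd, 4th, 6th, ...), then swap the front and back halves of the string.
For "xmonarch", step one produces "mnrh"; step two turns that into "rhmn".
(Check on "zgtgywknd": → "ggwn" → "wngg" ✓)

rhmn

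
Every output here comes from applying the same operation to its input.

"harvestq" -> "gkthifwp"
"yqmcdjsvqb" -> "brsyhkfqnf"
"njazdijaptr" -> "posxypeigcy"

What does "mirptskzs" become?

The rule is to shift every letter 11 places backward in the alphabet (wrapping around), then move the first 2 characters to the end (rotate left by 2).
Applying both steps to "mirptskzs": "bxgeihzoh", then "geihzohbx".

geihzohbx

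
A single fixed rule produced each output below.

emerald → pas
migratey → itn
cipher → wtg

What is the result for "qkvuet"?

jti

Looking at the pairs, the operation is to shift every letter 11 places backward in the alphabet (wrapping around), then keep only the last 3 characters.
On "qkvuet": the first step gives "fzkjti", and the second then gives "jti".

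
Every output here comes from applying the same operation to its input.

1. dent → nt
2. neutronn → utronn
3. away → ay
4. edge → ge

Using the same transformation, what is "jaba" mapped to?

Looking at the pairs, the operation is to delete the first 2 characters.
Doing the same to "jaba": "ba".

ba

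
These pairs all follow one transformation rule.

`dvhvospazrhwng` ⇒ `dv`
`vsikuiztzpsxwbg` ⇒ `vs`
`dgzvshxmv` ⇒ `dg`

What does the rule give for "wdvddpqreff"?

wd

In each case the input is transformed by: keep only the first 2 characters.
Doing the same to "wdvddpqreff": "wd".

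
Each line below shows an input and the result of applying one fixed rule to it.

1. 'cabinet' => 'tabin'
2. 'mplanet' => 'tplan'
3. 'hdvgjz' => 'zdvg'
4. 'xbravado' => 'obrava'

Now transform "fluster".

Each output is the input with this applied: swap the first and last characters, then delete the last 2 characters.
On "fluster": the first step gives "rlustef", and the second then gives "rlust".

rlust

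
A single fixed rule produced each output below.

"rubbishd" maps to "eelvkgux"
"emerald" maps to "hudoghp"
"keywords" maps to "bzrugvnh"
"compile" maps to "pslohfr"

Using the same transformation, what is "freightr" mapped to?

What's happening: move the first 2 characters to the end (rotate left by 2), then shift every letter 3 places forward in the alphabet (wrapping around).
On "freightr": the first step gives "eightrfr", and the second then gives "hljkwuiu".

hljkwuiu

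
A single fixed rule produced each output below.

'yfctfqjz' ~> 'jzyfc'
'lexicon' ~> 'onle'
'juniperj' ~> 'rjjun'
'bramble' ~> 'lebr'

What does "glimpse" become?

The transformation: move the last 2 characters to the front (rotate right by 2), then delete the last 3 characters.
On "glimpse": the first step gives "seglimp", and the second then gives "segl".

segl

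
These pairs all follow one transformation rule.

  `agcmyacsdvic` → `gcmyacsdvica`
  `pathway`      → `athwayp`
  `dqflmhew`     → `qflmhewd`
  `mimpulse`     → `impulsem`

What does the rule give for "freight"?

The rule is to move the first character to the end.
Applying that to "freight" gives "reightf".

reightf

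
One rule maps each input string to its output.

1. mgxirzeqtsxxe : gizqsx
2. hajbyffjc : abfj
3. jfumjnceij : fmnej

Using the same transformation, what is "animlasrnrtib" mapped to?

nmarri

Rule — keep every other character starting from the second (positions 2nd, 4th, 6th, ...).
On "animlasrnrtib" that produces "nmarri".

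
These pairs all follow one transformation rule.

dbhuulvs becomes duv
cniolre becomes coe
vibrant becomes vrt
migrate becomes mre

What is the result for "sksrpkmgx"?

srm

The pattern: keep one character in every 3, starting at position 1 (positions 1st, 4th, 7th, ...).
Doing the same to "sksrpkmgx": "srm".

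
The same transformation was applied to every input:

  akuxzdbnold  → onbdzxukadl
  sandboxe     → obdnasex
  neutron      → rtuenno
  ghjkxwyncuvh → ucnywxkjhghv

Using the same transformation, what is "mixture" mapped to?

utximer

The pattern: reverse the string, then move the first 2 characters to the end (rotate left by 2).
On "mixture": the first step gives "erutxim", and the second then gives "utximer".
(Check on "akuxzdbnold": → "dlonbdzxuka" → "onbdzxukadl" ✓)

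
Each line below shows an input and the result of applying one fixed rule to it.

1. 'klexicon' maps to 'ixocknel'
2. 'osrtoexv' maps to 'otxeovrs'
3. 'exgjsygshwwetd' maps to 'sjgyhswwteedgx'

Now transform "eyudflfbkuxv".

fdflkbxuevuy

In each case the input is transformed by: move the first 3 characters to the end (rotate left by 3), then swap each adjacent pair of characters (1↔2, 3↔4, ...).
For "eyudflfbkuxv" the result is "fdflkbxuevuy".
(Check on "osrtoexv": → "toexvosr" → "otxeovrs" ✓)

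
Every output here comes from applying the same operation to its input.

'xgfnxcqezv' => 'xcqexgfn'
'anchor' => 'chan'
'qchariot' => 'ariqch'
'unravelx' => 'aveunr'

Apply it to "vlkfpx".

The transformation: delete the last 2 characters, then swap the front and back halves of the string.
Starting from "vlkfpx": after the first operation, "vlkf"; after the second, "kfvl".

kfvl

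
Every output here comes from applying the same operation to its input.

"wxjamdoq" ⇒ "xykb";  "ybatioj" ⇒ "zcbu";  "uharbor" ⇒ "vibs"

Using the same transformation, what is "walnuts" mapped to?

The rule is to shift every letter 1 place forward in the alphabet (wrapping around), then keep only the first 4 characters.
On "walnuts": the first step gives "xbmovut", and the second then gives "xbmo".

xbmo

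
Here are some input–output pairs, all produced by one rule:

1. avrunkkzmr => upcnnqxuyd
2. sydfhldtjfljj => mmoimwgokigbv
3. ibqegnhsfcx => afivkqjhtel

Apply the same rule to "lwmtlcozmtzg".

jcwpcrfowpzo

In each case the input is transformed by: reverse the string, then shift every letter 3 places forward in the alphabet (wrapping around).
Applying both steps to "lwmtlcozmtzg": "gztmzocltmwl", then "jcwpcrfowpzo".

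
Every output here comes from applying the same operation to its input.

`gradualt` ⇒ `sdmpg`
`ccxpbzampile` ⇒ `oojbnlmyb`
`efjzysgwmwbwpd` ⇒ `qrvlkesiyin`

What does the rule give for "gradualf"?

The transformation: shift every letter 12 places forward in the alphabet (wrapping around), then delete the last 3 characters.
For "gradualf", step one produces "sdmpgmxr"; step two turns that into "sdmpg".
(Check on "gradualt": → "sdmpgmxf" → "sdmpg" ✓)

sdmpg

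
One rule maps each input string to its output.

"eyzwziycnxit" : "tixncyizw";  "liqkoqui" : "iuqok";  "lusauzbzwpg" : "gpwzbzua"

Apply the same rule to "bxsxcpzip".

pizpcx

Rule — delete the first 3 characters, then reverse the string.
Working it through for "bxsxcpzip": intermediate "xcpzip", final "pizpcx".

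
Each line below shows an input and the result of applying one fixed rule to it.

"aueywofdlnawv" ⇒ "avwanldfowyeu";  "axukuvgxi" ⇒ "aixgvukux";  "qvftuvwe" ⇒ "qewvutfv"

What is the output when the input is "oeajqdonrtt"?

Each output is the input with this applied: reverse the string, then move the last character to the front.
Applying both steps to "oeajqdonrtt": "ttrnodqjaeo", then "ottrnodqjae".
(Check on "aueywofdlnawv": → "vwanldfowyeua" → "avwanldfowyeu" ✓)

ottrnodqjae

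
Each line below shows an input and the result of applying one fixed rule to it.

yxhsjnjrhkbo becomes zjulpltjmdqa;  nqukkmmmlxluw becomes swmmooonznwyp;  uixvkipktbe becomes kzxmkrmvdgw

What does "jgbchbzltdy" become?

idejdbnvfal

The pattern: shift every letter 2 places forward in the alphabet (wrapping around), then move the first character to the end.
"jgbchbzltdy" → "lidejdbnvfa" → "idejdbnvfal".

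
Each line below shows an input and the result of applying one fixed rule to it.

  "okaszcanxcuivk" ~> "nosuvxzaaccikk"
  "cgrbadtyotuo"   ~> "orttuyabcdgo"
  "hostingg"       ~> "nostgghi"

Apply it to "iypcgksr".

The pattern: sort the characters into alphabetical order, then swap the front and back halves of the string.
Applying both steps to "iypcgksr": "cgikprsy", then "prsycgik".

prsycgik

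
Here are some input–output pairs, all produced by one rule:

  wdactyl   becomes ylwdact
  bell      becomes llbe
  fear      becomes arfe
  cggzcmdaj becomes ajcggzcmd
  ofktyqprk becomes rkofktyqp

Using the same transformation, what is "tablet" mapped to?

Looking at the pairs, the operation is to move the last 2 characters to the front (rotate right by 2).
On "tablet" that produces "ettabl".

ettabl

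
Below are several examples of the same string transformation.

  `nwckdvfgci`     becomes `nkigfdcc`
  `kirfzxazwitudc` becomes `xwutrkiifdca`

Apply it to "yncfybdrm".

In each case the input is transformed by: sort the characters into reverse alphabetical order, then delete the first 2 characters.
Applying both steps to "yncfybdrm": "yyrnmfdcb", then "rnmfdcb".
(Check on "kirfzxazwitudc": → "zzxwutrkiifdca" → "xwutrkiifdca" ✓)

rnmfdcb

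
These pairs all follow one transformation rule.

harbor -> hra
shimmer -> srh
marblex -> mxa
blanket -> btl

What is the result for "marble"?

In each case the input is transformed by: take characters alternately from the front and the back (1st, last, 2nd, 2nd-last, ...), then keep only the first 3 characters.
Starting from "marble": after the first operation, "mealrb"; after the second, "mea".
(Check on "marblex": → "mxaerlb" → "mxa" ✓)

mea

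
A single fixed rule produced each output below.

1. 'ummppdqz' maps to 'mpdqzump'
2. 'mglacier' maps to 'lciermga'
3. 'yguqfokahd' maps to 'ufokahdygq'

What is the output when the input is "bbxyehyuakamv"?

Looking at the pairs, the operation is to move the first 3 characters to the end (rotate left by 3), then swap the first and last characters.
On "bbxyehyuakamv": the first step gives "yehyuakamvbbx", and the second then gives "xehyuakamvbby".

xehyuakamvbby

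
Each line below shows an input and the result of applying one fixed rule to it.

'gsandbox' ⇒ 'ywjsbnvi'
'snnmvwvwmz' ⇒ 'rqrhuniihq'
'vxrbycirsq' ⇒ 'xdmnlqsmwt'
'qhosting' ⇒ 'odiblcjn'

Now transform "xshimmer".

hhzmsncd

Rule — shift every letter 5 places backward in the alphabet (wrapping around), then swap the front and back halves of the string.
Starting from "xshimmer": after the first operation, "sncdhhzm"; after the second, "hhzmsncd".
(Check on "gsandbox": → "bnviywjs" → "ywjsbnvi" ✓)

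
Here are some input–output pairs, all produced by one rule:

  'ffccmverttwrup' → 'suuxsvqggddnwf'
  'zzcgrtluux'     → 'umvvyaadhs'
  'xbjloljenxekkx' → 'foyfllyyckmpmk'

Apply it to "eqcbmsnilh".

tojmifrdcn

In each case the input is transformed by: shift every letter 1 place forward in the alphabet (wrapping around), then swap the front and back halves of the string.
For "eqcbmsnilh", step one produces "frdcntojmi"; step two turns that into "tojmifrdcn".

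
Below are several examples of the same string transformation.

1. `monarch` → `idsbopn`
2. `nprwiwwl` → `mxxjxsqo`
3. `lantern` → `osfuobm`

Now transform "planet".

What's happening: reverse the string, then shift every letter 1 place forward in the alphabet (wrapping around).
Applying both steps to "planet": "tenalp", then "ufobmq".

ufobmq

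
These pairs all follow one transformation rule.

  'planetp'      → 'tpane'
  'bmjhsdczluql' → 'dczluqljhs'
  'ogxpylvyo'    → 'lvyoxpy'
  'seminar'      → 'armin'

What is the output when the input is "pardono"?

nordo

Looking at the pairs, the operation is to delete the first 2 characters, then move the first 3 characters to the end (rotate left by 3).
On "pardono": the first step gives "rdono", and the second then gives "nordo".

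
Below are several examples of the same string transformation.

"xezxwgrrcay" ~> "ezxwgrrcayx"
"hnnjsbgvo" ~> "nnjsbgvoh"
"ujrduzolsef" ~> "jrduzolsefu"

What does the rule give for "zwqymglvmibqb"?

What's happening: move the first character to the end.
For "zwqymglvmibqb" the result is "wqymglvmibqbz".

wqymglvmibqbz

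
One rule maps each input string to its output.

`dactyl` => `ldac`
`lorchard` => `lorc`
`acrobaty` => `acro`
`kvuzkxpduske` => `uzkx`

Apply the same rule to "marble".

The rule is to swap the front and back halves of the string, then keep only the last 4 characters.
"marble" → "blemar" → "emar".
(Check on "dactyl": → "tyldac" → "ldac" ✓)

emar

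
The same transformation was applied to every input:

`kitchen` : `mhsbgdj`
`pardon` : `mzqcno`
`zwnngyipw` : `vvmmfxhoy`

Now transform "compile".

dnlohkb

The pattern: swap the first and last characters, then shift every letter 1 place backward in the alphabet (wrapping around).
For "compile", step one produces "eompilc"; step two turns that into "dnlohkb".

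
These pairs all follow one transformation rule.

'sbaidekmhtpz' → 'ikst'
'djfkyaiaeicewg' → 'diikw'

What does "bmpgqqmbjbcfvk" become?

bbgmv

Each output is the input with this applied: keep one character in every 3, starting at position 1 (positions 1st, 4th, 7th, ...), then sort the characters into alphabetical order.
"bmpgqqmbjbcfvk" → "bgmbv" → "bbgmv".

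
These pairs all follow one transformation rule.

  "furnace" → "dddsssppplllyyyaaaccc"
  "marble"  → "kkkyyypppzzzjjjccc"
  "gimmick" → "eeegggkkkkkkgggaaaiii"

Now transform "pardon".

The pattern: repeat every character 3 times, then shift every letter 2 places backward in the alphabet (wrapping around).
Applying both steps to "pardon": "pppaaarrrdddooonnn", then "nnnyyypppbbbmmmlll".

nnnyyypppbbbmmmlll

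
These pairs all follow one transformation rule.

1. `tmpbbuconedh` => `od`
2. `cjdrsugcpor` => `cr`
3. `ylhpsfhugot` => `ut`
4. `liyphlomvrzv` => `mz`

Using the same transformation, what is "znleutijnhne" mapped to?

Each output is the input with this applied: keep one character in every 3, starting at position 2 (positions 2nd, 5th, 8th, ...), then keep only the last 2 characters.
"znleutijnhne" → "nujn" → "jn".
(Check on "ylhpsfhugot": → "lsut" → "ut" ✓)

jn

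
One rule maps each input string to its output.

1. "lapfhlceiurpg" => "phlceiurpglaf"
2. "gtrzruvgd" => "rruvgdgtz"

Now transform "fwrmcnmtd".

rcnmtdfwm

Looking at the pairs, the operation is to move the first 3 characters to the end (rotate left by 3), then swap the first and last characters.
On "fwrmcnmtd": the first step gives "mcnmtdfwr", and the second then gives "rcnmtdfwm".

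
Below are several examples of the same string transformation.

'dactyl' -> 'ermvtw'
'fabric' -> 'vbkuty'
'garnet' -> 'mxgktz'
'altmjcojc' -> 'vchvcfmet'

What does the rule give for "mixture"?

Rule — shift every letter 7 places backward in the alphabet (wrapping around), then reverse the string.
On "mixture": the first step gives "fbqmnkx", and the second then gives "xknmqbf".
(Check on "fabric": → "ytukbv" → "vbkuty" ✓)

xknmqbf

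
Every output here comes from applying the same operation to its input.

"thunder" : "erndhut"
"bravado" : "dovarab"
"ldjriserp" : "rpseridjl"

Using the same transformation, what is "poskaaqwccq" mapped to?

cqwcaqkaosp

In each case the input is transformed by: reverse the string, then swap each adjacent pair of characters (1↔2, 3↔4, ...).
"poskaaqwccq" → "qccwqaaksop" → "cqwcaqkaosp".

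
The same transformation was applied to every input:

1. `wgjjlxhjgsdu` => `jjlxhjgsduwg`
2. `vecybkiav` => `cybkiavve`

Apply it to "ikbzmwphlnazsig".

bzmwphlnazsigik

The transformation: move the first 2 characters to the end (rotate left by 2).
On "ikbzmwphlnazsig" that produces "bzmwphlnazsigik".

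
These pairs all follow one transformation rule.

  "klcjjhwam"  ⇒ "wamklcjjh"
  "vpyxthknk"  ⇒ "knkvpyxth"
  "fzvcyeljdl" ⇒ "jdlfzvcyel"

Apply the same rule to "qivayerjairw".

The transformation: move the last 3 characters to the front (rotate right by 3).
So "qivayerjairw" becomes "irwqivayerja".

irwqivayerja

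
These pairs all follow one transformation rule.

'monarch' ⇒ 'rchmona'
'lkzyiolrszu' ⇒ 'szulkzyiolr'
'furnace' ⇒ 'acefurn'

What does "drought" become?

ghtdrou

The transformation: move the last 3 characters to the front (rotate right by 3).
On "drought" that produces "ghtdrou".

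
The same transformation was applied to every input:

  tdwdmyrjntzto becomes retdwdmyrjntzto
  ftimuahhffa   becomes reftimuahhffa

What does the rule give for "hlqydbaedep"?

The rule is to prepend "re".
On "hlqydbaedep" that produces "rehlqydbaedep".

rehlqydbaedep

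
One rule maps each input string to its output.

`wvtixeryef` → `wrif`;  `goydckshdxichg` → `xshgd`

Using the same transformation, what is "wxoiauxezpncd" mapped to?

Looking at the pairs, the operation is to keep one character in every 3, starting at position 1 (positions 1st, 4th, 7th, ...), then sort the characters into reverse alphabetical order.
Applying that to "wxoiauxezpncd" gives "xwpid".
(Check on "goydckshdxichg": → "gdsxh" → "xshgd" ✓)

xwpid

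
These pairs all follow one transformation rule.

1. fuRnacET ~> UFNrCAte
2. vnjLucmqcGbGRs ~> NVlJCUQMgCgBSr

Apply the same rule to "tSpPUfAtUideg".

What's happening: swap each adjacent pair of characters (1↔2, 3↔4, ...), then flip the case of every letter.
For "tSpPUfAtUideg", step one produces "StPpfUtAiUedg"; step two turns that into "sTpPFuTaIuEDG".

sTpPFuTaIuEDG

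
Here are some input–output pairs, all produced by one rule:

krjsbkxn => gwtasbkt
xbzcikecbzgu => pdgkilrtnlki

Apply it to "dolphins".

wbmxuyqr

The pattern: shift every letter 9 places forward in the alphabet (wrapping around), then move the last 2 characters to the front (rotate right by 2).
Working it through for "dolphins": intermediate "mxuyqrwb", final "wbmxuyqr".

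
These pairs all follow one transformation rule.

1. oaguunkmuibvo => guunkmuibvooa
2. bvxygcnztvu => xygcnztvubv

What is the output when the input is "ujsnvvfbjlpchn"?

The transformation: move the first 2 characters to the end (rotate left by 2).
"ujsnvvfbjlpchn" → "snvvfbjlpchnuj".

snvvfbjlpchnuj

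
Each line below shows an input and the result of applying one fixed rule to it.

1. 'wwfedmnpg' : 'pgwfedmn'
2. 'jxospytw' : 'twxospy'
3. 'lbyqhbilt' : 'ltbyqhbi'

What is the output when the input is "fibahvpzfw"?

fwibahvpz

Looking at the pairs, the operation is to delete the first character, then move the last 2 characters to the front (rotate right by 2).
Starting from "fibahvpzfw": after the first operation, "ibahvpzfw"; after the second, "fwibahvpz".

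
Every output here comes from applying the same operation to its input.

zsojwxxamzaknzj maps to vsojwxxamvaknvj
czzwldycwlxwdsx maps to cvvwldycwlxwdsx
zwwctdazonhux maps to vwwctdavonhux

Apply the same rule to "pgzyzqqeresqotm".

pgvyvqqeresqotm

Rule — replace every "z" with "v".
"pgzyzqqeresqotm" → "pgvyvqqeresqotm".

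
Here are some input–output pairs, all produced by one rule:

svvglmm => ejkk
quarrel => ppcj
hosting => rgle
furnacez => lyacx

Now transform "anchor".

fmp

Rule — delete the first 3 characters, then shift every letter 2 places backward in the alphabet (wrapping around).
"anchor" → "hor" → "fmp".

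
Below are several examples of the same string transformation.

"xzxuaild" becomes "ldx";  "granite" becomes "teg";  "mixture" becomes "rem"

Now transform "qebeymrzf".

zfq

What's happening: move the last 2 characters to the front (rotate right by 2), then keep only the first 3 characters.
On "qebeymrzf" that produces "zfq".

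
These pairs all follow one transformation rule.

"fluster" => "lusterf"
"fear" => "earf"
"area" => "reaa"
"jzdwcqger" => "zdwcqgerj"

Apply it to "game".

ameg

What's happening: move the first character to the end.
"game" → "ameg".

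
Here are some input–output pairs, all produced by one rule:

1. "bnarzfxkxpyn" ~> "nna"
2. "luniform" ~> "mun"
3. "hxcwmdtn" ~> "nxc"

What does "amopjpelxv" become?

The rule is to swap the first and last characters, then keep only the first 3 characters.
"amopjpelxv" → "vmopjpelxa" → "vmo".
(Check on "luniform": → "muniforl" → "mun" ✓)

vmo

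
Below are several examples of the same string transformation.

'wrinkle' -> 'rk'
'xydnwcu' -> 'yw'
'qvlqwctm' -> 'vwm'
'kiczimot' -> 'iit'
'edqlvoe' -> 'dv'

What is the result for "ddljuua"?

What's happening: keep one character in every 3, starting at position 2 (positions 2nd, 5th, 8th, ...).
On "ddljuua" that produces "du".

du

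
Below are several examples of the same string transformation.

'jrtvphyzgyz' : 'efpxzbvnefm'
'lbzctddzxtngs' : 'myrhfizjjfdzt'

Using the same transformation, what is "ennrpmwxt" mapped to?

dzkttxvsc

Each output is the input with this applied: shift every letter 6 places forward in the alphabet (wrapping around), then move the last 2 characters to the front (rotate right by 2).
Starting from "ennrpmwxt": after the first operation, "kttxvscdz"; after the second, "dzkttxvsc".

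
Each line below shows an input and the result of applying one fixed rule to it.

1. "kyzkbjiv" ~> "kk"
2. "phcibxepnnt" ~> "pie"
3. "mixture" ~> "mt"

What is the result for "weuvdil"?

Looking at the pairs, the operation is to keep one character in every 3, starting at position 1 (positions 1st, 4th, 7th, ...), then delete the last character.
On "weuvdil": the first step gives "wvl", and the second then gives "wv".

wv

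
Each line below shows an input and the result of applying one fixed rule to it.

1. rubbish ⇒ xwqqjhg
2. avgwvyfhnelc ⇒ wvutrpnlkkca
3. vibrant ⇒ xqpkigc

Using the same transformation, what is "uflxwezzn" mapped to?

utoomljca

Each output is the input with this applied: shift every letter 11 places backward in the alphabet (wrapping around), then sort the characters into reverse alphabetical order.
Working it through for "uflxwezzn": intermediate "juamltooc", final "utoomljca".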